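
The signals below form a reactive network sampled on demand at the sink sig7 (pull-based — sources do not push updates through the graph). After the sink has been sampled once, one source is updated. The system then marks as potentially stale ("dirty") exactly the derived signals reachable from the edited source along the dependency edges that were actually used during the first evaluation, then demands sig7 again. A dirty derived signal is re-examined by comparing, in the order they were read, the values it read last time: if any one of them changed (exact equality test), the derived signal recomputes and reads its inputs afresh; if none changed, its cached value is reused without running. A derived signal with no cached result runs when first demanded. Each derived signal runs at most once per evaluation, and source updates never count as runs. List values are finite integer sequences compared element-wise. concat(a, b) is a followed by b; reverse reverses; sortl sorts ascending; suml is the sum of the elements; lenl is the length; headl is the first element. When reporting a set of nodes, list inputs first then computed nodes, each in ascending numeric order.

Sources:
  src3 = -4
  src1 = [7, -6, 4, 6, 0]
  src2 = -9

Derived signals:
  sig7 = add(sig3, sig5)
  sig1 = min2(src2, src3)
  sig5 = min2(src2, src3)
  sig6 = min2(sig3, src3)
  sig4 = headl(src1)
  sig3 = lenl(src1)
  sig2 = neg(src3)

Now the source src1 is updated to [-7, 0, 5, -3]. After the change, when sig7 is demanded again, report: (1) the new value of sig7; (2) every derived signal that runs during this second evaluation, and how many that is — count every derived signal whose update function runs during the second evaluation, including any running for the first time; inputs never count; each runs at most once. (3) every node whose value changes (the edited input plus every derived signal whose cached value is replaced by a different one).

sig7 now evaluates to -5.
Run set: sig3, sig7 (2 run).
Changed values: src1, sig3, sig7.

Initial pass — values computed on the first demand:
  sig3 = lenl([7, -6, 4, 6, 0]) = 5
  sig5 = min2(-9, -4) = -9
  sig7 = add(5, -9) = -4

Second demand — change propagation:
  sig3: re-runs because src1 [7, -6, 4, 6, 0]->[-7, 0, 5, -3]; new result 4.
  sig7: re-runs because sig3 5->4; new result -5.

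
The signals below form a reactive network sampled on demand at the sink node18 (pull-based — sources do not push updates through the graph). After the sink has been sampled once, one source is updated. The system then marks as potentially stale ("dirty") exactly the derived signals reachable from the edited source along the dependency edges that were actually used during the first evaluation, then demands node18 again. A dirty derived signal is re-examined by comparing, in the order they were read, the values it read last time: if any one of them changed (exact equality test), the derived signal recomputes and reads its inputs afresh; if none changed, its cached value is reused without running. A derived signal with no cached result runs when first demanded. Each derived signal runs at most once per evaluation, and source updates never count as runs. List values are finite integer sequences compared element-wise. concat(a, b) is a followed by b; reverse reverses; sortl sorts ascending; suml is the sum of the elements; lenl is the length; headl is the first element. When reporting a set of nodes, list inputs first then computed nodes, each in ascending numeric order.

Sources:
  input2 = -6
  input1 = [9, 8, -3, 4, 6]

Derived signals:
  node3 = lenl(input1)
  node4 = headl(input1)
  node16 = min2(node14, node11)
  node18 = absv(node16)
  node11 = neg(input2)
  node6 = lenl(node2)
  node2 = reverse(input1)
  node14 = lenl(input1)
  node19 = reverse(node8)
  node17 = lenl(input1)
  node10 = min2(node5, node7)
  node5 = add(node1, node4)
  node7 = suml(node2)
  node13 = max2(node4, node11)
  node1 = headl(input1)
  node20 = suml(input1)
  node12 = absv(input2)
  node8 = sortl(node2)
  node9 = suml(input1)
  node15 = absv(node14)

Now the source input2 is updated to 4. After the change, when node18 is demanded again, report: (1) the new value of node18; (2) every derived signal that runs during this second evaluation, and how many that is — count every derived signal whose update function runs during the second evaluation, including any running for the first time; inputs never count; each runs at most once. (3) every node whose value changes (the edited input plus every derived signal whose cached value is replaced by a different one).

node18 now evaluates to 4.
Run set: node11, node16, node18 (3 run).
Changed values: input2, node11, node16, node18.

Initial pass — values computed on the first demand:
  node11 = neg(-6) = 6
  node14 = lenl([9, 8, -3, 4, 6]) = 5
  node16 = min2(5, 6) = 5
  node18 = absv(5) = 5

Second demand — change propagation:
  node11: re-runs because input2 -6->4; new result -4.
  node16: re-runs because node11 6->-4; new result -4.
  node18: re-runs because node16 5->-4; new result 4.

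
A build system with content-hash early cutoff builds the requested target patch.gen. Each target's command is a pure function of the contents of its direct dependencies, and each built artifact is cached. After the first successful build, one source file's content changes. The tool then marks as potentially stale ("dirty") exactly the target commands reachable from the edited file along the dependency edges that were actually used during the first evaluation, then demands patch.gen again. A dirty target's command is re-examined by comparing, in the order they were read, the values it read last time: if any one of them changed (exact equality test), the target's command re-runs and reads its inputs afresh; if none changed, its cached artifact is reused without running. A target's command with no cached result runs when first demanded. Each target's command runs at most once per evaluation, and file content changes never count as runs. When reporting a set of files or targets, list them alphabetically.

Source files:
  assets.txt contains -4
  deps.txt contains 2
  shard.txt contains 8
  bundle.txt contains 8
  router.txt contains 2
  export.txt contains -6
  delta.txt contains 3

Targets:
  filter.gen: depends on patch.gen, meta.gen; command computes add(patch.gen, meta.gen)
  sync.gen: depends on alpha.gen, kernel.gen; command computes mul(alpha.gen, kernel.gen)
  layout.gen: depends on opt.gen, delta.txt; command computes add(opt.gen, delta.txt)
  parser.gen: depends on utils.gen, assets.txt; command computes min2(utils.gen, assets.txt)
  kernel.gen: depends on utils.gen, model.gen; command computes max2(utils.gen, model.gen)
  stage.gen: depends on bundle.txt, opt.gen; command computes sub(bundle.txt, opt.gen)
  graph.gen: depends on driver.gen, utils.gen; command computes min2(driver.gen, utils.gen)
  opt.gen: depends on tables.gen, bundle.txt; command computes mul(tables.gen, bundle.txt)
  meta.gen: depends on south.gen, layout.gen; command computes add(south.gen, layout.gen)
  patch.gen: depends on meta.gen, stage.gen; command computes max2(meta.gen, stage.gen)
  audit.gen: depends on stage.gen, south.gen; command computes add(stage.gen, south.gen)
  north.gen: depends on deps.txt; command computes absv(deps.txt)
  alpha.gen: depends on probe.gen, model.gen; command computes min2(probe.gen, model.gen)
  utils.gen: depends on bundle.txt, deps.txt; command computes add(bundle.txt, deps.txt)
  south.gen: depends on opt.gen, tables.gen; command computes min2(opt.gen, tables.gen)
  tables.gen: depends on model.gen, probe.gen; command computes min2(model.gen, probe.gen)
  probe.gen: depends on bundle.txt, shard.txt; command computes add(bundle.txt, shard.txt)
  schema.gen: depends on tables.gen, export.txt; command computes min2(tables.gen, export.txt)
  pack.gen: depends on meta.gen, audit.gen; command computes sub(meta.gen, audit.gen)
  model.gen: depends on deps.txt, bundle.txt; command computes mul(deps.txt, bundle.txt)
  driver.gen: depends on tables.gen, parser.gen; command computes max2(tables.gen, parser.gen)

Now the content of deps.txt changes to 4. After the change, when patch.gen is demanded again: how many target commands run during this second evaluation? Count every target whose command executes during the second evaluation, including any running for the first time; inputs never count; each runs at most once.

Target commands that run: model.gen, tables.gen — 2 in total.
Key observation: the change is absorbed at tables.gen — it re-runs but produces the same value, and the output's value is unchanged.

First evaluation (everything demanded from the output):
  model.gen = mul(2, 8) = 16
  probe.gen = add(8, 8) = 16
  tables.gen = min2(16, 16) = 16
  opt.gen = mul(16, 8) = 128
  layout.gen = add(128, 3) = 131
  south.gen = min2(128, 16) = 16
  meta.gen = add(16, 131) = 147
  stage.gen = sub(8, 128) = -120
  patch.gen = max2(147, -120) = 147

Propagation after the edit:
  model.gen: runs — deps.txt 2->4; result 32.
  tables.gen: runs — model.gen 16->32; result 16 (same value as before).
  opt.gen: checked — values it read are unchanged (tables.gen unchanged, bundle.txt unchanged); reused cached 128 without running.
  layout.gen: checked — values it read are unchanged (opt.gen unchanged, delta.txt unchanged); reused cached 131 without running.
  south.gen: checked — values it read are unchanged (opt.gen unchanged, tables.gen unchanged); reused cached 16 without running.
  meta.gen: checked — values it read are unchanged (south.gen unchanged, layout.gen unchanged); reused cached 147 without running.
  stage.gen: checked — values it read are unchanged (bundle.txt unchanged, opt.gen unchanged); reused cached -120 without running.
  patch.gen: checked — values it read are unchanged (meta.gen unchanged, stage.gen unchanged); reused cached 147 without running.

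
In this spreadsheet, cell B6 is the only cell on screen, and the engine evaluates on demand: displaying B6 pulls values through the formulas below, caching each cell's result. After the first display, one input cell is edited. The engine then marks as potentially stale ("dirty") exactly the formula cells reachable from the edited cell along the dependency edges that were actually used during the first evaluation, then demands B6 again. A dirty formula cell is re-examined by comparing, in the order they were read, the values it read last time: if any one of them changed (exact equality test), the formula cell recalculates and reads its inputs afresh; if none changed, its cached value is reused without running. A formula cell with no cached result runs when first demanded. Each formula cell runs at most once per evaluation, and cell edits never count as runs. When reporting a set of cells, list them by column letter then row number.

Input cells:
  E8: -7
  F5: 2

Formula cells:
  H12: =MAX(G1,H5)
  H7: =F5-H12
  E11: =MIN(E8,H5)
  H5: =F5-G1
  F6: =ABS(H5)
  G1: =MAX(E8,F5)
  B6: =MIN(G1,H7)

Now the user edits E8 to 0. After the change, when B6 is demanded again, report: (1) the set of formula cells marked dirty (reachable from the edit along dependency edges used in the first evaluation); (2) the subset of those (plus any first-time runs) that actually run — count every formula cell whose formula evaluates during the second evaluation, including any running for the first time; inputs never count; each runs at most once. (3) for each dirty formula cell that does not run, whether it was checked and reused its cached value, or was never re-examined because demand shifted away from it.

Dirty set: B6, G1, H5, H7, H12.
Run set: G1 (1 run).
Re-examined without running (cache reused): B6, H5, H7, H12.
The important point: G1 recomputes to an identical value, and the output ends up unchanged.

Initial pass — values computed on the first demand:
  G1 = MAX(-7, 2) = 2
  H5 = 2 - 2 = 0
  H12 = MAX(2, 0) = 2
  H7 = 2 - 2 = 0
  B6 = MIN(2, 0) = 0

Second demand — change propagation:
  G1: re-runs because E8 -7->0; new result 2 (unchanged).
  H5: re-examined; everything it read last time is the same (F5 unchanged, G1 unchanged) — cache 0 kept, no run.
  H12: re-examined; everything it read last time is the same (G1 unchanged, H5 unchanged) — cache 2 kept, no run.
  H7: re-examined; everything it read last time is the same (F5 unchanged, H12 unchanged) — cache 0 kept, no run.
  B6: re-examined; everything it read last time is the same (G1 unchanged, H7 unchanged) — cache 0 kept, no run.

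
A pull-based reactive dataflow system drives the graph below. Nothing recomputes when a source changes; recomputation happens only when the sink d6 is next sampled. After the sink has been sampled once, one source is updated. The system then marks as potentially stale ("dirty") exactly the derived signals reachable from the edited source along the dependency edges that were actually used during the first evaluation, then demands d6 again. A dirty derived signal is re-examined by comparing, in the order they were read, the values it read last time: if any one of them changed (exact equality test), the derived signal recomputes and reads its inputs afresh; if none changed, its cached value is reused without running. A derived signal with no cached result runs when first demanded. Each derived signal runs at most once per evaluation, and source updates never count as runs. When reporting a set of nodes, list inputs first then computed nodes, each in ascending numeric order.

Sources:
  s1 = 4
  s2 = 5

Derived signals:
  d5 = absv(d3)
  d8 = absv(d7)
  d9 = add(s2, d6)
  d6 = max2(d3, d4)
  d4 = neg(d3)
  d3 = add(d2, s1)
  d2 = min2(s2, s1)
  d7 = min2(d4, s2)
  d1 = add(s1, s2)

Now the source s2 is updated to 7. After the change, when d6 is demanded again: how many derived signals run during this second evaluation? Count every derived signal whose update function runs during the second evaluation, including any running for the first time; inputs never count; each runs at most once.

First evaluation (everything demanded from the output):
  d2 = min2(5, 4) = 4
  d3 = add(4, 4) = 8
  d4 = neg(8) = -8
  d6 = max2(8, -8) = 8

Propagation after the edit:
  d2: runs — s2 5->7; result 4 (same value as before).
  d3: checked — values it read are unchanged (d2 unchanged, s1 unchanged); reused cached 8 without running.
  d4: checked — values it read are unchanged (d3 unchanged); reused cached -8 without running.
  d6: checked — values it read are unchanged (d3 unchanged, d4 unchanged); reused cached 8 without running.

Key observation: the change is absorbed at d2 — it re-runs but produces the same value, and the output's value is unchanged.

Derived signals that run: d2 — 1 in total.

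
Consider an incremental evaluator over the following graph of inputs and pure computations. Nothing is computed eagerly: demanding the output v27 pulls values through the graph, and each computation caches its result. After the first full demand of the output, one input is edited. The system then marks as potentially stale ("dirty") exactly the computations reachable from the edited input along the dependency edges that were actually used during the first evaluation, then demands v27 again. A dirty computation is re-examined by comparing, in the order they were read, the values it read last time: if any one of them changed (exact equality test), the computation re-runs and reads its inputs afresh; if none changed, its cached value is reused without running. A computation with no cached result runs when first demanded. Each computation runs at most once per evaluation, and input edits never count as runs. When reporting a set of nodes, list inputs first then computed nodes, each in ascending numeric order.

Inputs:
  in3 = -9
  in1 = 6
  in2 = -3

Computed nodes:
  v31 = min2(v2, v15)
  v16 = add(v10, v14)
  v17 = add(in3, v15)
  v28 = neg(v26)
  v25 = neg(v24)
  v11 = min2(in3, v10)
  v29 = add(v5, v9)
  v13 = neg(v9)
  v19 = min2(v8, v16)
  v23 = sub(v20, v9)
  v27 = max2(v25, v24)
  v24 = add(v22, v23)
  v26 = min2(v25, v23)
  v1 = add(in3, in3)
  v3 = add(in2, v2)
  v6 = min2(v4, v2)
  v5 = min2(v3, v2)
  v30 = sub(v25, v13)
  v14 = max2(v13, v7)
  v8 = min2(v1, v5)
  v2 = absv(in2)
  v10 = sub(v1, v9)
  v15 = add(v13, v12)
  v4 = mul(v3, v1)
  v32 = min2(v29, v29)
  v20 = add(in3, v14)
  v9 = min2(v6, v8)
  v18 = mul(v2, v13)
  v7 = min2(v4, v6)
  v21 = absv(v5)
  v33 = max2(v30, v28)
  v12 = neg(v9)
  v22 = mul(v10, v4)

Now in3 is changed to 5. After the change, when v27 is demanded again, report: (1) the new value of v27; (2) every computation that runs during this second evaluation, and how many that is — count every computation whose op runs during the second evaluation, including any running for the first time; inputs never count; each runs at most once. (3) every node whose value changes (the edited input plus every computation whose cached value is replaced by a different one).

v27 now evaluates to 5.
Run set: v1, v4, v8, v9, v10, v13, v14, v20, v22, v23, v24, v25, v27 (13 run).
Changed values: in3, v1, v8, v9, v10, v13, v14, v20, v23, v24, v25, v27.
The important point: at v6 every value read last time is unchanged, so the dirty flag clears without a run.

Initial pass — values computed on the first demand:
  v1 = add(-9, -9) = -18
  v2 = absv(-3) = 3
  v3 = add(-3, 3) = 0
  v4 = mul(0, -18) = 0
  v5 = min2(0, 3) = 0
  v6 = min2(0, 3) = 0
  v7 = min2(0, 0) = 0
  v8 = min2(-18, 0) = -18
  v9 = min2(0, -18) = -18
  v10 = sub(-18, -18) = 0
  v13 = neg(-18) = 18
  v14 = max2(18, 0) = 18
  v20 = add(-9, 18) = 9
  v22 = mul(0, 0) = 0
  v23 = sub(9, -18) = 27
  v24 = add(0, 27) = 27
  v25 = neg(27) = -27
  v27 = max2(-27, 27) = 27

Second demand — change propagation:
  v1: re-runs because in3 -9->5; in3 -9->5; new result 10.
  v4: re-runs because v1 -18->10; new result 0 (unchanged).
  v6: re-examined; everything it read last time is the same (v4 unchanged, v2 unchanged) — cache 0 kept, no run.
  v7: re-examined; everything it read last time is the same (v4 unchanged, v6 unchanged) — cache 0 kept, no run.
  v8: re-runs because v1 -18->10; new result 0.
  v9: re-runs because v8 -18->0; new result 0.
  v10: re-runs because v1 -18->10; v9 -18->0; new result 10.
  v13: re-runs because v9 -18->0; new result 0.
  v14: re-runs because v13 18->0; new result 0.
  v20: re-runs because in3 -9->5; v14 18->0; new result 5.
  v22: re-runs because v10 0->10; new result 0 (unchanged).
  v23: re-runs because v20 9->5; v9 -18->0; new result 5.
  v24: re-runs because v23 27->5; new result 5.
  v25: re-runs because v24 27->5; new result -5.
  v27: re-runs because v25 -27->-5; v24 27->5; new result 5.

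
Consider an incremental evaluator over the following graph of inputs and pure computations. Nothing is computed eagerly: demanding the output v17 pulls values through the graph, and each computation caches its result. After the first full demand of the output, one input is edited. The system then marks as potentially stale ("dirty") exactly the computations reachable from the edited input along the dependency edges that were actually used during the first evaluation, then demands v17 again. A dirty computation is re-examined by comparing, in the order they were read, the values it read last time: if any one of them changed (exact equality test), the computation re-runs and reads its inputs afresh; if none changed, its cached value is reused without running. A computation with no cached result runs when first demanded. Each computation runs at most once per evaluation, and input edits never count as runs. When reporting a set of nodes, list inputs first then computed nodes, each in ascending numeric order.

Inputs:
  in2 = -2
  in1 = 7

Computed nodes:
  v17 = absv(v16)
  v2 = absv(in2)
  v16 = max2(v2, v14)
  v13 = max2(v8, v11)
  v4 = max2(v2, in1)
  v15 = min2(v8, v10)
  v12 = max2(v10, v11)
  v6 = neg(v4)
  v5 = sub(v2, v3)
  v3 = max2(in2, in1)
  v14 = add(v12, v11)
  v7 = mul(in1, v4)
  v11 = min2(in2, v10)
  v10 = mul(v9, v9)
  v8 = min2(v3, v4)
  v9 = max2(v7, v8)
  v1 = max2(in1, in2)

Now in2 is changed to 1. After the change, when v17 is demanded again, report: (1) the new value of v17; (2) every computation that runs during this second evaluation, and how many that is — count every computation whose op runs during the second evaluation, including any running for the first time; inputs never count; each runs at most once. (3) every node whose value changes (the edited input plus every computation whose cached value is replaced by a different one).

v17 now evaluates to 2402.
Run set: v2, v3, v4, v11, v12, v14, v16, v17 (8 run).
Changed values: in2, v2, v11, v14, v16, v17.
The important point: at v7 every value read last time is unchanged, so the dirty flag clears without a run.

Initial pass — values computed on the first demand:
  v2 = absv(-2) = 2
  v3 = max2(-2, 7) = 7
  v4 = max2(2, 7) = 7
  v7 = mul(7, 7) = 49
  v8 = min2(7, 7) = 7
  v9 = max2(49, 7) = 49
  v10 = mul(49, 49) = 2401
  v11 = min2(-2, 2401) = -2
  v12 = max2(2401, -2) = 2401
  v14 = add(2401, -2) = 2399
  v16 = max2(2, 2399) = 2399
  v17 = absv(2399) = 2399

Second demand — change propagation:
  v2: re-runs because in2 -2->1; new result 1.
  v3: re-runs because in2 -2->1; new result 7 (unchanged).
  v4: re-runs because v2 2->1; new result 7 (unchanged).
  v7: re-examined; everything it read last time is the same (in1 unchanged, v4 unchanged) — cache 49 kept, no run.
  v8: re-examined; everything it read last time is the same (v3 unchanged, v4 unchanged) — cache 7 kept, no run.
  v9: re-examined; everything it read last time is the same (v7 unchanged, v8 unchanged) — cache 49 kept, no run.
  v10: re-examined; everything it read last time is the same (v9 unchanged, v9 unchanged) — cache 2401 kept, no run.
  v11: re-runs because in2 -2->1; new result 1.
  v12: re-runs because v11 -2->1; new result 2401 (unchanged).
  v14: re-runs because v11 -2->1; new result 2402.
  v16: re-runs because v2 2->1; v14 2399->2402; new result 2402.
  v17: re-runs because v16 2399->2402; new result 2402.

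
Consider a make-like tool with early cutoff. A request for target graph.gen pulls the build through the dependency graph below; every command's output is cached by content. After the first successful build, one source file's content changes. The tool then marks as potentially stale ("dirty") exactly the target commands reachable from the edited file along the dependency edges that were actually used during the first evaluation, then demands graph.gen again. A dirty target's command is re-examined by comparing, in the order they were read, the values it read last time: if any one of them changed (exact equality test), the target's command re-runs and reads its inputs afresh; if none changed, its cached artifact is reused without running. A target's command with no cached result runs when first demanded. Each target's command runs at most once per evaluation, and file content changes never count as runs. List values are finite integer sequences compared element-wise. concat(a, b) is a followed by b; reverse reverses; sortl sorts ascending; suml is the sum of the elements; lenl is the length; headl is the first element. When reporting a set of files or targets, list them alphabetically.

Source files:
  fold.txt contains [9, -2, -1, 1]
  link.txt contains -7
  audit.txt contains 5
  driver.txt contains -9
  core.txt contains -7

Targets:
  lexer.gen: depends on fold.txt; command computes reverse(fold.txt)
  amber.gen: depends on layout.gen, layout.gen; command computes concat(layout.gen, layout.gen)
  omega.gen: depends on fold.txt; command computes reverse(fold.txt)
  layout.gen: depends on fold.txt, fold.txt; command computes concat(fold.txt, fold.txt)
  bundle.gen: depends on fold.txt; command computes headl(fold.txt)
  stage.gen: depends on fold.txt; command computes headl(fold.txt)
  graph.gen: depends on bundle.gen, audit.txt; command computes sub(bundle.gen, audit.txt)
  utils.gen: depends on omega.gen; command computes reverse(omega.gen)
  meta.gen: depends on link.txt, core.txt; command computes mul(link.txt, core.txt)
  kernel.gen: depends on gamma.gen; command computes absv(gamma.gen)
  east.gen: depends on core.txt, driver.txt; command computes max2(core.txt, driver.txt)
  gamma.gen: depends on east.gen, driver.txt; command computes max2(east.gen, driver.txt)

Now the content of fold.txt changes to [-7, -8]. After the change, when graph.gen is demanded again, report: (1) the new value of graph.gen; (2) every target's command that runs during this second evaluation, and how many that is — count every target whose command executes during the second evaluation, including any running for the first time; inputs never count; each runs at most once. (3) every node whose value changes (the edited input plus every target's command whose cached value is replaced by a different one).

Demanding graph.gen again yields -12.
2 target commands run: bundle.gen, graph.gen.
The nodes whose values change: bundle.gen, fold.txt, graph.gen.

First demand of the output computes:
  bundle.gen = headl([9, -2, -1, 1]) = 9
  graph.gen = sub(9, 5) = 4

After the edit, cleaning proceeds:
  bundle.gen: a read changed (fold.txt [9, -2, -1, 1]->[-7, -8]) — executes, giving -7.
  graph.gen: a read changed (bundle.gen 9->-7) — executes, giving -12.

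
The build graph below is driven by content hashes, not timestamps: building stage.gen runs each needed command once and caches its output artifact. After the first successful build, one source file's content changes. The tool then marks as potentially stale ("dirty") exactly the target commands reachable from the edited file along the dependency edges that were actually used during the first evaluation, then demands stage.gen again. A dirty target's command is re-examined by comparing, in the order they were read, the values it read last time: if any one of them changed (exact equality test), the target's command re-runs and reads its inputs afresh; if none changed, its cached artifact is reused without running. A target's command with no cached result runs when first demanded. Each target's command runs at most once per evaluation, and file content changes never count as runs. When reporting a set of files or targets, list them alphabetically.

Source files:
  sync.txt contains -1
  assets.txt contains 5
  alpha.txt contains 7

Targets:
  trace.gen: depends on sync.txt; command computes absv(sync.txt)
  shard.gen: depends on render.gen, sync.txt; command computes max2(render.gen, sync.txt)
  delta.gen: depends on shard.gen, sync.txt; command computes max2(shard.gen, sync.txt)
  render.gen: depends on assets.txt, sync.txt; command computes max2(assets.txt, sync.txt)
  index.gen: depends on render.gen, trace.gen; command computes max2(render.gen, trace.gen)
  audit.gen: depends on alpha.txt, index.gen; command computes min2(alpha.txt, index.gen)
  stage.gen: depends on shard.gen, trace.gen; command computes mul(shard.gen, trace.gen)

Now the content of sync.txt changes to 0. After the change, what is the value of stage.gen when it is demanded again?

Initial pass — values computed on the first demand:
  render.gen = max2(5, -1) = 5
  shard.gen = max2(5, -1) = 5
  trace.gen = absv(-1) = 1
  stage.gen = mul(5, 1) = 5

Second demand — change propagation:
  render.gen: re-runs because sync.txt -1->0; new result 5 (unchanged).
  shard.gen: re-runs because sync.txt -1->0; new result 5 (unchanged).
  trace.gen: re-runs because sync.txt -1->0; new result 0.
  stage.gen: re-runs because trace.gen 1->0; new result 0.

stage.gen now evaluates to 0.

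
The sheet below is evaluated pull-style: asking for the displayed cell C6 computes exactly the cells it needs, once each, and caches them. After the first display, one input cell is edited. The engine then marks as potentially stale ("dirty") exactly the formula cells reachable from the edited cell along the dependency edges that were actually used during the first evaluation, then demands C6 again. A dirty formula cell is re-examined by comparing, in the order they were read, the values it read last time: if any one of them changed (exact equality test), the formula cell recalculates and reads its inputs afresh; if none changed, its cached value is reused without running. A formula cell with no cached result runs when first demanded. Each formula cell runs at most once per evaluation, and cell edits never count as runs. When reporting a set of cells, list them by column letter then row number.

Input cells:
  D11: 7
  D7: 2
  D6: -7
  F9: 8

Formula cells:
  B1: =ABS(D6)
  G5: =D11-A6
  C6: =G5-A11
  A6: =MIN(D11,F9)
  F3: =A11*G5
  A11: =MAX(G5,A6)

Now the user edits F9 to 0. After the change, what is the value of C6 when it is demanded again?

First demand of the output computes:
  A6 = MIN(7, 8) = 7
  G5 = 7 - 7 = 0
  A11 = MAX(0, 7) = 7
  C6 = 0 - 7 = -7

After the edit, cleaning proceeds:
  A6: a read changed (F9 8->0) — executes, giving 0.
  G5: a read changed (A6 7->0) — executes, giving 7.
  A11: a read changed (G5 0->7; A6 7->0) — executes, giving 7 — identical to its old value.
  C6: a read changed (G5 0->7) — executes, giving 0.

Demanding C6 again yields 0.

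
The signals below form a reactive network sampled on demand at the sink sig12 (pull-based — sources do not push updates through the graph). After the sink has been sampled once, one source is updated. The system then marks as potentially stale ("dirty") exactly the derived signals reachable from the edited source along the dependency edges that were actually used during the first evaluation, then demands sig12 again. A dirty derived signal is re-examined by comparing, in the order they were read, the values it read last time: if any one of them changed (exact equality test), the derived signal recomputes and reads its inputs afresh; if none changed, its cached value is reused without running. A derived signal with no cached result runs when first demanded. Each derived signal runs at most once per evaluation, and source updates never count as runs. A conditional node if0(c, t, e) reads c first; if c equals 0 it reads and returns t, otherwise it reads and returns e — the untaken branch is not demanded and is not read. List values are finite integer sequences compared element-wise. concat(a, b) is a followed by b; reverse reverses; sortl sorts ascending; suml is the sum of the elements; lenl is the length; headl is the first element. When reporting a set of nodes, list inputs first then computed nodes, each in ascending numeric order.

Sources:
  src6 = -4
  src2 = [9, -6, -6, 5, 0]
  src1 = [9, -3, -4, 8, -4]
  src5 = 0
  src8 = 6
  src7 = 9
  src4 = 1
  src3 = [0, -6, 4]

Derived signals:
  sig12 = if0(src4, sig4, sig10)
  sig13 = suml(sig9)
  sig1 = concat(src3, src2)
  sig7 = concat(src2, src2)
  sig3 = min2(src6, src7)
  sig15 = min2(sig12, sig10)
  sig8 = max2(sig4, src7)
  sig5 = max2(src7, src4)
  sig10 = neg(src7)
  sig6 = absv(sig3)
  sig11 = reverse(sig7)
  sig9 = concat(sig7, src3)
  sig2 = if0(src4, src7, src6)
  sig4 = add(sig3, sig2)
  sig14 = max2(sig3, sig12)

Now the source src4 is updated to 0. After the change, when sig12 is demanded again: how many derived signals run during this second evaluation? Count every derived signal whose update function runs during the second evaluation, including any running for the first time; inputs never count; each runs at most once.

Run set: sig2, sig3, sig4, sig12 (4 run).
The important point: the flipped condition pulls in fresh nodes; sig2, sig3, sig4 run for the first time.

Initial pass — values computed on the first demand:
  sig10 = neg(9) = -9
  sig12 = if0(src4=1 -> else branch sig10) = -9

Second demand — change propagation:
  sig2: newly demanded (no cache) — executes and yields 9.
  sig3: newly demanded (no cache) — executes and yields -4.
  sig4: newly demanded (no cache) — executes and yields 5.
  sig12: re-runs because src4 1->0; new result 5.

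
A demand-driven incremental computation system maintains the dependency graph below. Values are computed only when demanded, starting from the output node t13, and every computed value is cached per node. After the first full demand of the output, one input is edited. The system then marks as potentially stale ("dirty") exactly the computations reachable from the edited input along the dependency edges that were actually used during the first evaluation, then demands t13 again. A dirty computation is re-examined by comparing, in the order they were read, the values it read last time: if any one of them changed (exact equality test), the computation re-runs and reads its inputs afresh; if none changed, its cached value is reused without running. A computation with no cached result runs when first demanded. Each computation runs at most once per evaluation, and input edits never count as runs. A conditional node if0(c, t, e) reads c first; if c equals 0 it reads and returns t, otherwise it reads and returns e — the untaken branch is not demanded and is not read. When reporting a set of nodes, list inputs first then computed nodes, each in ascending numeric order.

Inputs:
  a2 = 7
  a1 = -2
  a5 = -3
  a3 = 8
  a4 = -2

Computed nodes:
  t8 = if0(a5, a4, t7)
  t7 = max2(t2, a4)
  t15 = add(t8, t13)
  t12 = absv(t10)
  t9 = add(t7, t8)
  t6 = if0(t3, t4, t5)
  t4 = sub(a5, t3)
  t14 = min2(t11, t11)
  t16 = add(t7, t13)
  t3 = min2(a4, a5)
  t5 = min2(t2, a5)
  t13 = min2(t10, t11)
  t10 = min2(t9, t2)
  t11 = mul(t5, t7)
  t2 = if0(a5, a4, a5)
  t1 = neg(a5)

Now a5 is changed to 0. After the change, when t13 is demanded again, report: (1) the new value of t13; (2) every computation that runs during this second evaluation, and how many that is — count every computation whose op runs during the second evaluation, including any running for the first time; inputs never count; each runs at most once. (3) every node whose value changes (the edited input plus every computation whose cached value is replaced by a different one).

First evaluation (everything demanded from the output):
  t2 = if0(a5=-3 -> else branch a5) = -3
  t5 = min2(-3, -3) = -3
  t7 = max2(-3, -2) = -2
  t8 = if0(a5=-3 -> else branch t7) = -2
  t9 = add(-2, -2) = -4
  t10 = min2(-4, -3) = -4
  t11 = mul(-3, -2) = 6
  t13 = min2(-4, 6) = -4

Propagation after the edit:
  t2: runs — a5 -3->0; a5 -3->0; result -2.
  t5: runs — t2 -3->-2; a5 -3->0; result -2.
  t7: runs — t2 -3->-2; result -2 (same value as before).
  t8: runs — a5 -3->0; result -2 (same value as before).
  t9: checked — values it read are unchanged (t7 unchanged, t8 unchanged); reused cached -4 without running.
  t10: runs — t2 -3->-2; result -4 (same value as before).
  t11: runs — t5 -3->-2; result 4.
  t13: runs — t11 6->4; result -4 (same value as before).

Key observation: the cutoff stops propagation at t9 — its inputs' values are unchanged, so it reuses its cache.

New value of t13: -4.
Computations that run: t2, t5, t7, t8, t10, t11, t13 — 7 in total.
Values that change: a5, t2, t5, t11.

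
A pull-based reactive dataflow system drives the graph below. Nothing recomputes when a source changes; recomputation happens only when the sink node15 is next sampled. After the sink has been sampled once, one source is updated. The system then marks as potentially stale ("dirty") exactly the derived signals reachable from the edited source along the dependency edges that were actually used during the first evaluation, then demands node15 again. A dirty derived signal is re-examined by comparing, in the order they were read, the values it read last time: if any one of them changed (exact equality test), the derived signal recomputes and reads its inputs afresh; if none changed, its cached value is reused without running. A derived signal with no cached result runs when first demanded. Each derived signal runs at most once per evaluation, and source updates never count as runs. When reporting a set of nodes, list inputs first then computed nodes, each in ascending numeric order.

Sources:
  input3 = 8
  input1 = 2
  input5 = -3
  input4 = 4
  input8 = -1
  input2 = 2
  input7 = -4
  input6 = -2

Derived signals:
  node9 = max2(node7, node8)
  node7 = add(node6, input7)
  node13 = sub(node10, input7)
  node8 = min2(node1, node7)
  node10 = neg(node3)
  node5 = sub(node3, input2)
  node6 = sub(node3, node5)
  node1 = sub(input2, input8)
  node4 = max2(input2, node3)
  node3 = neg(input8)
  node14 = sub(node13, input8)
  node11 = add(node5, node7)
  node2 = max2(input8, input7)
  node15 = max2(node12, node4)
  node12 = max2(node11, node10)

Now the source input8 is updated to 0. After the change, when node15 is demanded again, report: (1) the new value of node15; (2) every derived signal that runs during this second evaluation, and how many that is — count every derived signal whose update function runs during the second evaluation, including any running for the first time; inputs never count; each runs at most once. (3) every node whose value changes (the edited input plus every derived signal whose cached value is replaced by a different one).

First evaluation (everything demanded from the output):
  node3 = neg(-1) = 1
  node4 = max2(2, 1) = 2
  node5 = sub(1, 2) = -1
  node6 = sub(1, -1) = 2
  node7 = add(2, -4) = -2
  node10 = neg(1) = -1
  node11 = add(-1, -2) = -3
  node12 = max2(-3, -1) = -1
  node15 = max2(-1, 2) = 2

Propagation after the edit:
  node3: runs — input8 -1->0; result 0.
  node4: runs — node3 1->0; result 2 (same value as before).
  node5: runs — node3 1->0; result -2.
  node6: runs — node3 1->0; node5 -1->-2; result 2 (same value as before).
  node7: checked — values it read are unchanged (node6 unchanged, input7 unchanged); reused cached -2 without running.
  node10: runs — node3 1->0; result 0.
  node11: runs — node5 -1->-2; result -4.
  node12: runs — node11 -3->-4; node10 -1->0; result 0.
  node15: runs — node12 -1->0; result 2 (same value as before).

Key observation: the cutoff stops propagation at node7 — its inputs' values are unchanged, so it reuses its cache.

New value of node15: 2.
Derived signals that run: node3, node4, node5, node6, node10, node11, node12, node15 — 8 in total.
Values that change: input8, node3, node5, node10, node11, node12.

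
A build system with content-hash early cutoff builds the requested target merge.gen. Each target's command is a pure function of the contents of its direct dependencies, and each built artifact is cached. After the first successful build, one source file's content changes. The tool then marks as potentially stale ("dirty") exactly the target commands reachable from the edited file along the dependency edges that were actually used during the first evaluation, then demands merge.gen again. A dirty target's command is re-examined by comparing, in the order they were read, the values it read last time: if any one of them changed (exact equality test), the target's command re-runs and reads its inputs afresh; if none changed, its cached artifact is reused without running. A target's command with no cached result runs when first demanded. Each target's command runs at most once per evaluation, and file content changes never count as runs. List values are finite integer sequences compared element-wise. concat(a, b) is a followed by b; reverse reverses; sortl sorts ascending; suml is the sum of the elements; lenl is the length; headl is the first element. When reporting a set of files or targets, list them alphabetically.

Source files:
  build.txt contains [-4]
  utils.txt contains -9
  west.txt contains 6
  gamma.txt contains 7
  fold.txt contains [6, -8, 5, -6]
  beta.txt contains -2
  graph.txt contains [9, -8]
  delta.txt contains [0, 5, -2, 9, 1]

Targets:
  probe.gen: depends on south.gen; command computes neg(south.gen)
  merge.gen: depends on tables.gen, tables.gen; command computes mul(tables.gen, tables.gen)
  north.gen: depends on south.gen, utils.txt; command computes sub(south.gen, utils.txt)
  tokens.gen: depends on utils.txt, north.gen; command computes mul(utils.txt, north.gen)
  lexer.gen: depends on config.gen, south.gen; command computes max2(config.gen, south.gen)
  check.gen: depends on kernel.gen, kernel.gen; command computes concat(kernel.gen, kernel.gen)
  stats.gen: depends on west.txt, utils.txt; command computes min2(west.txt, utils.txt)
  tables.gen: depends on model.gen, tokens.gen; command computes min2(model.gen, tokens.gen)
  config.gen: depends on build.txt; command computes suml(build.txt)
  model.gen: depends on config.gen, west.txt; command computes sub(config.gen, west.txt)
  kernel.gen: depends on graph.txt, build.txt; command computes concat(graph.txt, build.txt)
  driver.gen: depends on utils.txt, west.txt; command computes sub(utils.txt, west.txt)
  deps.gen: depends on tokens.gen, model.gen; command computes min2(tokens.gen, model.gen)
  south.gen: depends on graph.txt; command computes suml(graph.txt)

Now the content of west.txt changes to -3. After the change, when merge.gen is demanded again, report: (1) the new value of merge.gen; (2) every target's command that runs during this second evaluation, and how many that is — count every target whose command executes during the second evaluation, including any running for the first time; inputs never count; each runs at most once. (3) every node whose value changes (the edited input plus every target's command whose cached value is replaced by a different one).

New value of merge.gen: 8100.
Target commands that run: model.gen, tables.gen — 2 in total.
Values that change: model.gen, west.txt.
Key observation: the change is absorbed at tables.gen — it re-runs but produces the same value, and the output's value is unchanged.

First evaluation (everything demanded from the output):
  config.gen = suml([-4]) = -4
  model.gen = sub(-4, 6) = -10
  south.gen = suml([9, -8]) = 1
  north.gen = sub(1, -9) = 10
  tokens.gen = mul(-9, 10) = -90
  tables.gen = min2(-10, -90) = -90
  merge.gen = mul(-90, -90) = 8100

Propagation after the edit:
  model.gen: runs — west.txt 6->-3; result -1.
  tables.gen: runs — model.gen -10->-1; result -90 (same value as before).
  merge.gen: checked — values it read are unchanged (tables.gen unchanged, tables.gen unchanged); reused cached 8100 without running.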